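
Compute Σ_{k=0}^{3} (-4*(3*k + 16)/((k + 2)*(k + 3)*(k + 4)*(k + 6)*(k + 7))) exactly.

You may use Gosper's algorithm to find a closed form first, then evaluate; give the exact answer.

Ratio r(k) = (k + 2)*(k + 6)*(3*k + 19)/((k + 5)*(k + 8)*(3*k + 16)).
Factor: A=k + 2; B=k + 8; C=k**2 + 31*k/3 + 80/3.
Need (k + 2)·f(k+1) − (k + 7)·f(k) = k**2 + 31*k/3 + 80/3.
deg f ≤ 5 (via 1,1,2).
Solving with deg f ≤ 5: f(k) = k*(k + 4)*(k + 5)*(k**2 + 11*k + 36)/108.
Then R = B(k−1)f/C = k*(k + 4)*(k + 7)*(k**2 + 11*k + 36)/(36*(3*k + 16)), so s_k = R(k)·t_k = k*(-k**2 - 11*k - 36)/(9*(k**3 + 11*k**2 + 36*k + 36)).
s_(k+1) − s_k = 4*(-3*k - 16)/(k**5 + 22*k**4 + 185*k**3 + 740*k**2 + 1404*k + 1008) = t_k.
Sum = s_(4) − s_(0); s_(4) = -32/315, s_(0) = 0 ⇒ -32/315.

Σ = -32/315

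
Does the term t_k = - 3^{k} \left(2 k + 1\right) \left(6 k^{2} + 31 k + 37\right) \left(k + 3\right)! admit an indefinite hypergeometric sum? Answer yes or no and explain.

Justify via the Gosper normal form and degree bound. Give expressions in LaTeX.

The ratio is 3*(12*k**4 + 152*k**3 + 693*k**2 + 1330*k + 888)/(12*k**3 + 68*k**2 + 105*k + 37).
So A=3*k + 12 and B=1, with C=k**3 + 17*k**2/3 + 35*k/4 + 37/12.
Need (3*k + 12)·f(k+1) − (1)·f(k) = k**3 + 17*k**2/3 + 35*k/4 + 37/12.
Bound: deg f ≤ 2.
Match coefficients ⇒ f(k) = (2*k - 1)*(2*k + 1)/12.
Then R = B(k−1)f/C = (2*k - 1)/(6*k**2 + 31*k + 37), so s_k = R(k)·t_k = -3**k*(2*k - 1)*(2*k + 1)*factorial(k + 3).
Δs = -3**k*(2*k + 1)*(6*k**2 + 31*k + 37)*factorial(k + 3), as required.

Yes. s_k = - 3^{k} \left(2 k - 1\right) \left(2 k + 1\right) \left(k + 3\right)!.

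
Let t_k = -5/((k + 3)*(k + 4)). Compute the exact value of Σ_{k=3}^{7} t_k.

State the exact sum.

Σ = -25/66

The ratio is (k + 3)/(k + 5).
Factor: A=k + 3; B=k + 5; C=1.
Key eq: (k + 3)·f(k+1) = (k + 4)·f(k) + (1).
Bound: deg f ≤ 1.
Solving with deg f ≤ 1: f(k) = k/3.
So s_k = (B(k−1)f/C)·t_k = (k*(k + 4)/3)·t_k = -5*k/(3*k + 9).
s_(k+1) − s_k = -5/(k**2 + 7*k + 12) = t_k.
Sum = s_(8) − s_(3); s_(8) = -40/33, s_(3) = -5/6 ⇒ -25/66.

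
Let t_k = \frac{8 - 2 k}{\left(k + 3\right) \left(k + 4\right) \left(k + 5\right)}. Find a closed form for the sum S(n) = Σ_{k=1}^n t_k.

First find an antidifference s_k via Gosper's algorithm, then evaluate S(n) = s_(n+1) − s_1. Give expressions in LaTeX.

S(n) = \frac{n \left(31 - n\right)}{20 \left(n^{2} + 9 n + 20\right)}

t_(k+1)/t_k = (k - 3)*(k + 3)/((k - 4)*(k + 6)).
Gosper form: A/B · C(k+1)/C(k) with A=k + 3, B=k + 6, C=k - 4.
f must satisfy (k + 3)·f(k+1) − (k + 5)·f(k) = k - 4.
d = 2 from the (1,1,1) case.
Solve for f: f(k) = -k*(k + 31)/24 (degree 2 ≤ 2).
Certificate R = B(k−1)f/C = -k*(k + 5)*(k + 31)/(24*(k - 4)) gives s_k = k*(k + 31)/(12*(k + 3)*(k + 4)).
Δs = 2*(4 - k)/(k**3 + 12*k**2 + 47*k + 60), as required.
Evaluate: s_(n+1) = (n**2 + 33*n + 32)/(12*(n**2 + 9*n + 20)); subtract s_(1) = 2/15 ⇒ S(n) = n*(31 - n)/(20*(n**2 + 9*n + 20)).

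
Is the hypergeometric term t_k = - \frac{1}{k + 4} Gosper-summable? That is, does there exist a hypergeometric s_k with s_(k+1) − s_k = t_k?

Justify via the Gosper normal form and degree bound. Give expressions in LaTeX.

No; the coefficient equations for f are inconsistent.

r(k) = (k + 4)/(k + 5) after simplifying.
Normal form (A,B,C) = (k + 4, k + 5, 1).
Key eq: (k + 4)·f(k+1) = (k + 4)·f(k) + (1).
deg f ≤ 0 (via 1,1,0).
f = c0 ⇒ A·f(k+1) − B(k−1)·f(k) − C = -1. The system {-1 = 0} is inconsistent; no antidifference.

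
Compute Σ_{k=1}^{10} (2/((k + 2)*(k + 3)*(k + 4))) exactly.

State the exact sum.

Σ = 85/1092

Compute t_(k+1)/t_k: get (k + 2)/(k + 5).
Factor: A=k + 2; B=k + 5; C=1.
Set up (k + 2)·f(k+1) − (k + 4)·f(k) − (1) = 0.
deg f ≤ 2 (via 1,1,0).
Solving with deg f ≤ 2: f(k) = k*(k + 5)/12.
Then R = B(k−1)f/C = k*(k + 4)*(k + 5)/12, so s_k = R(k)·t_k = k*(k + 5)/(6*(k + 2)*(k + 3)).
s_(k+1) − s_k = 2/(k**3 + 9*k**2 + 26*k + 24) = t_k.
Telescoping: Σ = s_(11) − s_(1) = 44/273 − (1/12) = 85/1092.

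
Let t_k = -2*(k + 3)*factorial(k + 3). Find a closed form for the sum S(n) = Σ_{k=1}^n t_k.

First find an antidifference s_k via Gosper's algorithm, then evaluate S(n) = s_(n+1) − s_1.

S(n) = 48 - 2*factorial(n + 4)

The ratio is (k + 4)**2/(k + 3).
Gosper form: A/B · C(k+1)/C(k) with A=k + 4, B=1, C=k + 3.
Key eq: (k + 4)·f(k+1) = (1)·f(k) + (k + 3).
Bound: deg f ≤ 0.
A polynomial solution: f(k) = 1.
Get s_k = R·t_k = -2*factorial(k + 3) with R(k) = B(k−1)f(k)/C(k) = 1/(k + 3).
Check: Δs_k = -2*(k + 3)*factorial(k + 3). ✓
Evaluate: s_(n+1) = -2*factorial(n + 4); subtract s_(1) = -48 ⇒ S(n) = 48 - 2*factorial(n + 4).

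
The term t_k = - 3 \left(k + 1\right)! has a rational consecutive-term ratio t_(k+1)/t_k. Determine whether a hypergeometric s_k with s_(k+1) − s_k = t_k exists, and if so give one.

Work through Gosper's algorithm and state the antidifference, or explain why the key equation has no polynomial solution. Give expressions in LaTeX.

not Gosper-summable; s_k does not exist

r(k) = k + 2 after simplifying.
Normal form (A,B,C) = (k + 2, 1, 1).
Need (k + 2)·f(k+1) − (1)·f(k) = 1.
deg f ≤ -1 (via 1,0,0).
Negative degree bound (-1): no f exists, t_k not Gosper-summable.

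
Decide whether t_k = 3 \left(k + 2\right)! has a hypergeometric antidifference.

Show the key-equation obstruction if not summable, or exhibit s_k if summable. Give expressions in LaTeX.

Ratio r(k) = k + 3.
Factor: A=k + 3; B=1; C=1.
Key eq: (k + 3)·f(k+1) = (1)·f(k) + (1).
Degrees (1,0,0) ⇒ d ≤ -1.
Bound -1 < 0, so the key equation has no polynomial solution.

No — negative degree bound, so no certificate f.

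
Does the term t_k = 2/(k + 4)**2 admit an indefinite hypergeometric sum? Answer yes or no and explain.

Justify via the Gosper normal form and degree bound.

No. Not Gosper-summable.

t_(k+1)/t_k = (k + 4)**2/(k + 5)**2.
Normal form (A,B,C) = (k**2 + 8*k + 16, k**2 + 10*k + 25, 1).
f must satisfy (k**2 + 8*k + 16)·f(k+1) − (k**2 + 8*k + 16)·f(k) = 1.
d = 0 from the (2,2,0) case.
Write f(k) = c0. Then LHS − RHS = -1, requiring -1 = 0: contradictory. No certificate.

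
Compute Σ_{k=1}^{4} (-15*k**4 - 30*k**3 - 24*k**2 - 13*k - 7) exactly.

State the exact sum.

Σ = -9188

The ratio is (15*k**4 + 90*k**3 + 204*k**2 + 211*k + 89)/(15*k**4 + 30*k**3 + 24*k**2 + 13*k + 7).
Take A(k)=1, B(k)=1, C(k)=k**4 + 2*k**3 + 8*k**2/5 + 13*k/15 + 7/15.
f must satisfy (1)·f(k+1) − (1)·f(k) = k**4 + 2*k**3 + 8*k**2/5 + 13*k/15 + 7/15.
d = 5 from the (0,0,4) case.
Solve for f: f(k) = k*(3*k**4 - 2*k**2 + 2*k + 4)/15 (degree 5 ≤ 5).
So s_k = (B(k−1)f/C)·t_k = (k*(3*k**4 - 2*k**2 + 2*k + 4)/(15*k**4 + 30*k**3 + 24*k**2 + 13*k + 7))·t_k = k*(-3*k**4 + 2*k**2 - 2*k - 4).
Δs = -15*k**4 - 30*k**3 - 24*k**2 - 13*k - 7, as required.
Σ_(k=1)^(4) t_k = s_(5) − s_(1) = -9195 − (-7) = -9188.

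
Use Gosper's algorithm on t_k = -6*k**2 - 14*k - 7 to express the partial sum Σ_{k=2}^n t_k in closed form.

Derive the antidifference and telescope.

Compute t_(k+1)/t_k: get (6*k**2 + 26*k + 27)/(6*k**2 + 14*k + 7).
Take A(k)=1, B(k)=1, C(k)=k**2 + 7*k/3 + 7/6.
Need (1)·f(k+1) − (1)·f(k) = k**2 + 7*k/3 + 7/6.
Degrees (0,0,2) ⇒ d ≤ 3.
A polynomial solution: f(k) = k*(2*k**2 + 4*k + 1)/6.
R(k) = B(k−1)·f(k)/C(k) = k*(2*k**2 + 4*k + 1)/(6*k**2 + 14*k + 7); s_k = R·t_k = k*(-2*k**2 - 4*k - 1).
Δs = -6*k**2 - 14*k - 7, as required.
Σ_(k=2)^n t_k = s_(n+1) − s_(2) = (-2*n**3 - 10*n**2 - 15*n - 7) − (-34), i.e. -2*n**3 - 10*n**2 - 15*n + 27.

S(n) = -2*n**3 - 10*n**2 - 15*n + 27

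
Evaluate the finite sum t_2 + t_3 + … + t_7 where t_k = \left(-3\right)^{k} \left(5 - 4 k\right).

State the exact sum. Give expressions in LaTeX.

Σ = 39366

Compute t_(k+1)/t_k: get 3*(1 - 4*k)/(4*k - 5).
A = -3, B = 1, C = k - 5/4.
f must satisfy (-3)·f(k+1) − (1)·f(k) = k - 5/4.
d = 1 from the (0,0,1) case.
Coefficient equations give f(k) = -(k - 2)/4.
Then R = B(k−1)f/C = -(k - 2)/(4*k - 5), so s_k = R(k)·t_k = (-3)**k*(k - 2).
Δs = (-3)**k*(5 - 4*k), as required.
Sum = s_(8) − s_(2); s_(8) = 39366, s_(2) = 0 ⇒ 39366.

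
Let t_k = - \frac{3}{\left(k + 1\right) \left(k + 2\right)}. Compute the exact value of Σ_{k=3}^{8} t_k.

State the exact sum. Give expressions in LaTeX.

r(k) = (k + 1)/(k + 3) after simplifying.
Normal form (A,B,C) = (k + 1, k + 3, 1).
Solve (k + 1)·f(k+1) − (k + 2)·f(k) = 1.
d = 1 from the (1,1,0) case.
A polynomial solution: f(k) = k.
Then R = B(k−1)f/C = k*(k + 2), so s_k = R(k)·t_k = -3*k/(k + 1).
Check: Δs_k = -3/(k**2 + 3*k + 2). ✓
Evaluate s at k=9 and k=3: -27/10 and -9/4; difference -9/20.

Σ = -9/20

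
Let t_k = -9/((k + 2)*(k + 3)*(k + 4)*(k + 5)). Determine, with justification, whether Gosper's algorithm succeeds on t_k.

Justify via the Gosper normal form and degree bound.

r(k) = (k + 2)/(k + 6) after simplifying.
So A=k + 2 and B=k + 6, with C=1.
Solve (k + 2)·f(k+1) − (k + 5)·f(k) = 1.
deg f ≤ 3 (via 1,1,0).
Solve for f: f(k) = k*(k**2 + 9*k + 26)/72 (degree 3 ≤ 3).
So s_k = (B(k−1)f/C)·t_k = (k*(k + 5)*(k**2 + 9*k + 26)/72)·t_k = k*(-k**2 - 9*k - 26)/(8*(k + 2)*(k + 3)*(k + 4)).
Verify: -9/(k**4 + 14*k**3 + 71*k**2 + 154*k + 120) matches t_k.

Yes. s_k = k*(-k**2 - 9*k - 26)/(8*(k + 2)*(k + 3)*(k + 4)).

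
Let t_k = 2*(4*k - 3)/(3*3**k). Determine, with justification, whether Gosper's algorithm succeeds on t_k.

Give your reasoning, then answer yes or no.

t_(k+1)/t_k = (4*k + 1)/(3*(4*k - 3)).
A = 1/3, B = 1, C = k - 3/4.
Key eq: (1/3)·f(k+1) = (1)·f(k) + (k - 3/4).
Bound: deg f ≤ 1.
Coefficient equations give f(k) = -3*(4*k - 1)/8.
Get s_k = R·t_k = (1 - 4*k)/3**k with R(k) = B(k−1)f(k)/C(k) = -3*(4*k - 1)/(2*(4*k - 3)).
Check: Δs_k = 2*(4*k - 3)/(3*3**k). ✓

Yes. s_k = (1 - 4*k)/3**k.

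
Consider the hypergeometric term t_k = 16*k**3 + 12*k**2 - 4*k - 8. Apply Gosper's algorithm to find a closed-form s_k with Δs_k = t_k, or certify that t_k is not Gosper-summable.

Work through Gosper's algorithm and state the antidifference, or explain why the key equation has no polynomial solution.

s_k = 4*k*(k**3 - k**2 - k - 1)

Step 1: r(k) = (4*k**3 + 15*k**2 + 17*k + 4)/(4*k**3 + 3*k**2 - k - 2).
Take A(k)=1, B(k)=1, C(k)=k**3 + 3*k**2/4 - k/4 - 1/2.
Solve (1)·f(k+1) − (1)·f(k) = k**3 + 3*k**2/4 - k/4 - 1/2.
Bound: deg f ≤ 4.
A polynomial solution: f(k) = k*(k**3 - k**2 - k - 1)/4.
So s_k = (B(k−1)f/C)·t_k = (k*(k**3 - k**2 - k - 1)/(4*k**3 + 3*k**2 - k - 2))·t_k = 4*k*(k**3 - k**2 - k - 1).
Δs = 16*k**3 + 12*k**2 - 4*k - 8, as required.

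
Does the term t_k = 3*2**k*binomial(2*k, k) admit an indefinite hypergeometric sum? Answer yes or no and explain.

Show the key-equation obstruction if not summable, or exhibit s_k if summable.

No — key equation has no polynomial f.

Step 1: r(k) = 4*(2*k + 1)/(k + 1).
Gosper form: A/B · C(k+1)/C(k) with A=8*k + 4, B=k + 1, C=1.
Need (8*k + 4)·f(k+1) − (k)·f(k) = 1.
Degrees (1,1,0) ⇒ d ≤ -1.
Negative degree bound (-1): no f exists, t_k not Gosper-summable.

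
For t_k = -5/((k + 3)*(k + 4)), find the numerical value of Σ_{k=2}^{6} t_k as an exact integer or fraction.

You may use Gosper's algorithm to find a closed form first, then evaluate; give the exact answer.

Σ = -1/2

Step 1: r(k) = (k + 3)/(k + 5).
Factor: A=k + 3; B=k + 5; C=1.
Need (k + 3)·f(k+1) − (k + 4)·f(k) = 1.
Bound: deg f ≤ 1.
Match coefficients ⇒ f(k) = k/3.
R(k) = B(k−1)·f(k)/C(k) = k*(k + 4)/3; s_k = R·t_k = -5*k/(3*k + 9).
Check: Δs_k = -5/(k**2 + 7*k + 12). ✓
Σ_(k=2)^(6) t_k = s_(7) − s_(2) = -7/6 − (-2/3) = -1/2.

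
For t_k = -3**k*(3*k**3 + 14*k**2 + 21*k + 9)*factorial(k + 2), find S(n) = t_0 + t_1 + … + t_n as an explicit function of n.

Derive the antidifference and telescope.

S(n) = -3**(n + 1)*(n + 1)**2*factorial(n + 3)

Step 1: r(k) = 3*(3*k**4 + 32*k**3 + 127*k**2 + 221*k + 141)/(3*k**3 + 14*k**2 + 21*k + 9).
Take A(k)=3*k + 9, B(k)=1, C(k)=k**3 + 14*k**2/3 + 7*k + 3.
Solve (3*k + 9)·f(k+1) − (1)·f(k) = k**3 + 14*k**2/3 + 7*k + 3.
Degrees (1,0,3) ⇒ d ≤ 2.
Solve for f: f(k) = k**2/3 (degree 2 ≤ 2).
Then R = B(k−1)f/C = k**2/(3*k**3 + 14*k**2 + 21*k + 9), so s_k = R(k)·t_k = -3**k*k**2*factorial(k + 2).
Verify: -3**k*(3*k**3 + 14*k**2 + 21*k + 9)*factorial(k + 2) matches t_k.
Evaluate: s_(n+1) = -3**(n + 1)*(n + 1)**2*factorial(n + 3); subtract s_(0) = 0 ⇒ S(n) = -3**(n + 1)*(n + 1)**2*factorial(n + 3).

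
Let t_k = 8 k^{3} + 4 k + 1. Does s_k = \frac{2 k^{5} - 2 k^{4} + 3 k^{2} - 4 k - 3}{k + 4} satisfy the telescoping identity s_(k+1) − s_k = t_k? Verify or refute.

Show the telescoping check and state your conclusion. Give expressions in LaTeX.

s_(k+1) = (-4*k + 2*(k + 1)**5 - 2*(k + 1)**4 + 3*(k + 1)**2 - 7)/(k + 5)
s_(k+1) − s_k = (8*k**5 + 54*k**4 + 56*k**3 + 37*k**2 + 35*k - 1)/(k**2 + 9*k + 20)
(s_(k+1) − s_k) − t_k = 3*(-6*k**4 - 36*k**3 - 18*k - 7)/(k**2 + 9*k + 20)

Invalid: residual \frac{3 \left(- 6 k^{4} - 36 k^{3} - 18 k - 7\right)}{k^{2} + 9 k + 20} ≠ 0.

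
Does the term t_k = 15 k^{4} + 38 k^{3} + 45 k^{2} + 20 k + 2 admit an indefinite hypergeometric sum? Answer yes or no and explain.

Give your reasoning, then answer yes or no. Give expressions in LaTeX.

Yes. s_k = k \left(3 k^{4} + 2 k^{3} + k^{2} - 3 k - 1\right).

The ratio is (15*k**4 + 98*k**3 + 249*k**2 + 284*k + 120)/(15*k**4 + 38*k**3 + 45*k**2 + 20*k + 2).
Take A(k)=1, B(k)=1, C(k)=k**4 + 38*k**3/15 + 3*k**2 + 4*k/3 + 2/15.
Need (1)·f(k+1) − (1)·f(k) = k**4 + 38*k**3/15 + 3*k**2 + 4*k/3 + 2/15.
From deg A=0, deg B=0, deg C=4: d=5.
Solving with deg f ≤ 5: f(k) = k*(3*k**4 + 2*k**3 + k**2 - 3*k - 1)/15.
R(k) = B(k−1)·f(k)/C(k) = k*(3*k**4 + 2*k**3 + k**2 - 3*k - 1)/(15*k**4 + 38*k**3 + 45*k**2 + 20*k + 2); s_k = R·t_k = k*(3*k**4 + 2*k**3 + k**2 - 3*k - 1).
s_(k+1) − s_k = 15*k**4 + 38*k**3 + 45*k**2 + 20*k + 2 = t_k.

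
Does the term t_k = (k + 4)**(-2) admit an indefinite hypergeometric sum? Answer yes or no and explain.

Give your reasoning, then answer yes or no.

Step 1: r(k) = (k + 4)**2/(k + 5)**2.
A = k**2 + 8*k + 16, B = k**2 + 10*k + 25, C = 1.
Key eq: (k**2 + 8*k + 16)·f(k+1) = (k**2 + 8*k + 16)·f(k) + (1).
Degrees (2,2,0) ⇒ d ≤ 0.
f = c0 ⇒ A·f(k+1) − B(k−1)·f(k) − C = -1. The system {-1 = 0} is inconsistent; no antidifference.

No; the coefficient equations for f are inconsistent.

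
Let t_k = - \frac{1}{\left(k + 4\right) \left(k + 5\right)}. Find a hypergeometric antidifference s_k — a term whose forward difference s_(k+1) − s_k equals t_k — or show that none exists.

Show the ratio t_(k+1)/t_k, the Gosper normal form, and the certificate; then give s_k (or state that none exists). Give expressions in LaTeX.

Compute t_(k+1)/t_k: get (k + 4)/(k + 6).
Factor: A=k + 4; B=k + 6; C=1.
Set up (k + 4)·f(k+1) − (k + 5)·f(k) − (1) = 0.
Degrees (1,1,0) ⇒ d ≤ 1.
Coefficient equations give f(k) = k/4.
R(k) = B(k−1)·f(k)/C(k) = k*(k + 5)/4; s_k = R·t_k = -k/(4*k + 16).
Check: Δs_k = -1/(k**2 + 9*k + 20). ✓

s_k = - \frac{k}{4 k + 16}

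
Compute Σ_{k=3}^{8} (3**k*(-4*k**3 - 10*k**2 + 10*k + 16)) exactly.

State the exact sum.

Ratio r(k) = 3*(2*k**3 + 11*k**2 + 11*k - 6)/(2*k**3 + 5*k**2 - 5*k - 8).
A = 3, B = 1, C = k**3 + 5*k**2/2 - 5*k/2 - 4.
Key eq: (3)·f(k+1) = (1)·f(k) + (k**3 + 5*k**2/2 - 5*k/2 - 4).
From deg A=0, deg B=0, deg C=3: d=3.
Solve for f: f(k) = (k**3 - 2*k**2 - k - 1)/2 (degree 3 ≤ 3).
Certificate R = B(k−1)f/C = (k**3 - 2*k**2 - k - 1)/((k + 1)*(2*k**2 + 3*k - 8)) gives s_k = 2*3**k*(-k**3 + 2*k**2 + k + 1).
s_(k+1) − s_k = 3**k*(-4*k**3 - 10*k**2 + 10*k + 16) = t_k.
Sum = s_(9) − s_(3); s_(9) = -21926862, s_(3) = -270 ⇒ -21926592.

Σ = -21926592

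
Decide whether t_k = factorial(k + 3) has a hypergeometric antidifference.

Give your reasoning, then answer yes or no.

No; the degree bound rules out any f.

t_(k+1)/t_k = k + 4.
Factor: A=k + 4; B=1; C=1.
Set up (k + 4)·f(k+1) − (1)·f(k) − (1) = 0.
deg f ≤ -1 (via 1,0,0).
d = -1 < 0 ⇒ no nonzero polynomial f; not summable.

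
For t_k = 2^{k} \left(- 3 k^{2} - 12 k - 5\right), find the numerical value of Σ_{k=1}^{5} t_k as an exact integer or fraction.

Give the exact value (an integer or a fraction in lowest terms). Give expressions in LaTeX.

Σ = -6844

t_(k+1)/t_k = 2*(3*k**2 + 18*k + 20)/(3*k**2 + 12*k + 5).
Take A(k)=2, B(k)=1, C(k)=k**2 + 4*k + 5/3.
f must satisfy (2)·f(k+1) − (1)·f(k) = k**2 + 4*k + 5/3.
Degrees (0,0,2) ⇒ d ≤ 2.
A polynomial solution: f(k) = (3*k**2 - 1)/3.
So s_k = (B(k−1)f/C)·t_k = ((3*k**2 - 1)/(3*k**2 + 12*k + 5))·t_k = 2**k*(1 - 3*k**2).
s_(k+1) − s_k = 2**k*(-3*k**2 - 12*k - 5) = t_k.
Sum = s_(6) − s_(1); s_(6) = -6848, s_(1) = -4 ⇒ -6844.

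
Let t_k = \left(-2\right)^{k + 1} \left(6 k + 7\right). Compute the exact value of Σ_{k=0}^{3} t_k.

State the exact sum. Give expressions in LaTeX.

r(k) = 2*(-6*k - 13)/(6*k + 7) after simplifying.
So A=-2 and B=1, with C=k + 7/6.
Set up (-2)·f(k+1) − (1)·f(k) − (k + 7/6) = 0.
Degrees (0,0,1) ⇒ d ≤ 1.
A polynomial solution: f(k) = -(2*k + 1)/6.
So s_k = (B(k−1)f/C)·t_k = (-(2*k + 1)/(6*k + 7))·t_k = 2*(-2)**k*(2*k + 1).
Check: Δs_k = (-2)**(k + 1)*(6*k + 7). ✓
Telescoping: Σ = s_(4) − s_(0) = 288 − (2) = 286.

Σ = 286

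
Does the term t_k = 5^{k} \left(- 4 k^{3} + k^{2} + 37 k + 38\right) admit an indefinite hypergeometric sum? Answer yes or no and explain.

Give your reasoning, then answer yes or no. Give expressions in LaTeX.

Yes. s_k = 5^{k} \left(- k^{3} + 4 k^{2} + 3 k + 2\right).

r(k) = 5*(4*k**3 + 11*k**2 - 27*k - 72)/(4*k**3 - k**2 - 37*k - 38) after simplifying.
Factor: A=5; B=1; C=k**3 - k**2/4 - 37*k/4 - 19/2.
f must satisfy (5)·f(k+1) − (1)·f(k) = k**3 - k**2/4 - 37*k/4 - 19/2.
Degrees (0,0,3) ⇒ d ≤ 3.
Coefficient equations give f(k) = (k**3 - 4*k**2 - 3*k - 2)/4.
So s_k = (B(k−1)f/C)·t_k = ((k**3 - 4*k**2 - 3*k - 2)/((k + 2)*(4*k**2 - 9*k - 19)))·t_k = 5**k*(-k**3 + 4*k**2 + 3*k + 2).
Δs = 5**k*(-4*k**3 + k**2 + 37*k + 38), as required.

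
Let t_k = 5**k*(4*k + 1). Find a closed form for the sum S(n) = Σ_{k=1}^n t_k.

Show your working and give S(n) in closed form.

S(n) = 5**(n + 1)*n

Ratio r(k) = 5*(4*k + 5)/(4*k + 1).
Gosper form: A/B · C(k+1)/C(k) with A=5, B=1, C=k + 1/4.
Key eq: (5)·f(k+1) = (1)·f(k) + (k + 1/4).
From deg A=0, deg B=0, deg C=1: d=1.
Solving with deg f ≤ 1: f(k) = (k - 1)/4.
So s_k = (B(k−1)f/C)·t_k = ((k - 1)/(4*k + 1))·t_k = 5**k*(k - 1).
s_(k+1) − s_k = 5**k*(4*k + 1) = t_k.
Evaluate: s_(n+1) = 5**(n + 1)*n; subtract s_(1) = 0 ⇒ S(n) = 5**(n + 1)*n.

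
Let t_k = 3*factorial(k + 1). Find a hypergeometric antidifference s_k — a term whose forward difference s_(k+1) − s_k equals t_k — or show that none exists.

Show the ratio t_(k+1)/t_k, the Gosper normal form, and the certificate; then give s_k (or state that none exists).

no hypergeometric antidifference exists

Compute t_(k+1)/t_k: get k + 2.
Take A(k)=k + 2, B(k)=1, C(k)=1.
Need (k + 2)·f(k+1) − (1)·f(k) = 1.
d = -1 from the (1,0,0) case.
d = -1 < 0 ⇒ no nonzero polynomial f; not summable.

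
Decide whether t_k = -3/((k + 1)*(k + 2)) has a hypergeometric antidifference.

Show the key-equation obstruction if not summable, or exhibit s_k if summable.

Yes. s_k = -3*k/(k + 1).

Step 1: r(k) = (k + 1)/(k + 3).
Normal form (A,B,C) = (k + 1, k + 3, 1).
Set up (k + 1)·f(k+1) − (k + 2)·f(k) − (1) = 0.
Bound: deg f ≤ 1.
Solve for f: f(k) = k (degree 1 ≤ 1).
Get s_k = R·t_k = -3*k/(k + 1) with R(k) = B(k−1)f(k)/C(k) = k*(k + 2).
s_(k+1) − s_k = -3/(k**2 + 3*k + 2) = t_k.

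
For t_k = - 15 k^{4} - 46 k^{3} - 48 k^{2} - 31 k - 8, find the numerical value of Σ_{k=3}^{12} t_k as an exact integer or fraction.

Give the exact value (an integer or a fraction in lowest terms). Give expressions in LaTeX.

The ratio is (15*k**4 + 106*k**3 + 276*k**2 + 325*k + 148)/(15*k**4 + 46*k**3 + 48*k**2 + 31*k + 8).
Normal form (A,B,C) = (1, 1, k**4 + 46*k**3/15 + 16*k**2/5 + 31*k/15 + 8/15).
Solve (1)·f(k+1) − (1)·f(k) = k**4 + 46*k**3/15 + 16*k**2/5 + 31*k/15 + 8/15.
Degrees (0,0,4) ⇒ d ≤ 5.
Coefficient equations give f(k) = k**2*(3*k**3 + 4*k**2 - 2*k + 3)/15.
R(k) = B(k−1)·f(k)/C(k) = k**2*(3*k**3 + 4*k**2 - 2*k + 3)/(15*k**4 + 46*k**3 + 48*k**2 + 31*k + 8); s_k = R·t_k = k**2*(-3*k**3 - 4*k**2 + 2*k - 3).
s_(k+1) − s_k = -15*k**4 - 46*k**3 - 48*k**2 - 31*k - 8 = t_k.
Σ_(k=3)^(12) t_k = s_(13) − s_(3) = -1224236 − (-1026) = -1223210.

Σ = -1223210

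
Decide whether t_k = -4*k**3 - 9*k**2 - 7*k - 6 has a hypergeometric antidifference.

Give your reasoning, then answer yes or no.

Yes. s_k = k*(-k**3 - k**2 - 4).

Step 1: r(k) = (4*k**3 + 21*k**2 + 37*k + 26)/(4*k**3 + 9*k**2 + 7*k + 6).
Normal form (A,B,C) = (1, 1, k**3 + 9*k**2/4 + 7*k/4 + 3/2).
Solve (1)·f(k+1) − (1)·f(k) = k**3 + 9*k**2/4 + 7*k/4 + 3/2.
d = 4 from the (0,0,3) case.
A polynomial solution: f(k) = k*(k + 2)*(k**2 - k + 2)/4.
So s_k = (B(k−1)f/C)·t_k = (k*(k + 2)*(k**2 - k + 2)/(4*k**3 + 9*k**2 + 7*k + 6))·t_k = k*(-k**3 - k**2 - 4).
Check: Δs_k = -4*k**3 - 9*k**2 - 7*k - 6. ✓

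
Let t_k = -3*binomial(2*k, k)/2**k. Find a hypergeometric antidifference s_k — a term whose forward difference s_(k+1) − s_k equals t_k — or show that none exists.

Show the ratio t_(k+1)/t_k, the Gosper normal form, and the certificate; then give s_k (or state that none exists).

t_(k+1)/t_k = (2*k + 1)/(k + 1).
Take A(k)=2*k + 1, B(k)=k + 1, C(k)=1.
Need (2*k + 1)·f(k+1) − (k)·f(k) = 1.
deg f ≤ -1 (via 1,1,0).
deg f ≤ -1 is impossible — no certificate.

none (Gosper's algorithm certifies no s_k)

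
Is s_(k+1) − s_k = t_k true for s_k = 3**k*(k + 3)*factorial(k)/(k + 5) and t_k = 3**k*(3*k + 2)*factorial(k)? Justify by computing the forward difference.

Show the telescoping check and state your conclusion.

s_(k+1) = 3**(k + 1)*(k + 4)*factorial(k + 1)/(k + 6)
s_(k+1) − s_k = 3**k*(3*k**3 + 29*k**2 + 78*k + 42)*factorial(k)/((k + 5)*(k + 6))
(s_(k+1) − s_k) − t_k = -2*3**k*(3*k**2 + 17*k + 9)*factorial(k)/((k + 5)*(k + 6))

Invalid: residual -2*3**k*(3*k**2 + 17*k + 9)*factorial(k)/((k + 5)*(k + 6)) ≠ 0.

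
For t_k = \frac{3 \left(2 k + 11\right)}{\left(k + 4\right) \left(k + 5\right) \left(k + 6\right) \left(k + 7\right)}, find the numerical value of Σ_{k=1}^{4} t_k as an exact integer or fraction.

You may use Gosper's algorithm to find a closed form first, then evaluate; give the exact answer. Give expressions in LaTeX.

Σ = 64/1155

Ratio r(k) = (k + 4)*(2*k + 13)/((k + 8)*(2*k + 11)).
Factor: A=k + 4; B=k + 8; C=k + 11/2.
Set up (k + 4)·f(k+1) − (k + 7)·f(k) − (k + 11/2) = 0.
Bound: deg f ≤ 3.
Match coefficients ⇒ f(k) = k*(k + 5)*(k + 10)/48.
Get s_k = R·t_k = k*(k + 10)/(8*(k**2 + 10*k + 24)) with R(k) = B(k−1)f(k)/C(k) = k*(k + 5)*(k + 7)*(k + 10)/(24*(2*k + 11)).
Check: Δs_k = 3*(2*k + 11)/(k**4 + 22*k**3 + 179*k**2 + 638*k + 840). ✓
Sum = s_(5) − s_(1); s_(5) = 25/264, s_(1) = 11/280 ⇒ 64/1155.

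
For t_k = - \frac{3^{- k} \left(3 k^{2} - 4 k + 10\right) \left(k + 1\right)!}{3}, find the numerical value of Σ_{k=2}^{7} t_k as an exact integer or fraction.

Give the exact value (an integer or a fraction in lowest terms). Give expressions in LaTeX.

Σ = -89492/81

Compute t_(k+1)/t_k: get (k + 2)*(-4*k + 3*(k + 1)**2 + 6)/(3*(3*k**2 - 4*k + 10)).
So A=k/3 + 2/3 and B=1, with C=k**2 - 4*k/3 + 10/3.
Need (k/3 + 2/3)·f(k+1) − (1)·f(k) = k**2 - 4*k/3 + 10/3.
From deg A=1, deg B=0, deg C=2: d=1.
Match coefficients ⇒ f(k) = 3*k - 4.
So s_k = (B(k−1)f/C)·t_k = (3*(3*k - 4)/(3*k**2 - 4*k + 10))·t_k = -(3*k - 4)*factorial(k + 1)/3**k.
s_(k+1) − s_k = -(3*k**2 - 4*k + 10)*factorial(k + 1)/(3*3**k) = t_k.
Σ_(k=2)^(7) t_k = s_(8) − s_(2) = -89600/81 − (-4/3) = -89492/81.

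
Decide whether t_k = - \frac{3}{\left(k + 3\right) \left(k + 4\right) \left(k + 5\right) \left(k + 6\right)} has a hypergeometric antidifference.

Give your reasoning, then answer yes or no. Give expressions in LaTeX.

Yes. s_k = \frac{k \left(- k^{2} - 12 k - 47\right)}{60 \left(k + 3\right) \left(k + 4\right) \left(k + 5\right)}.

Ratio r(k) = (k + 3)/(k + 7).
So A=k + 3 and B=k + 7, with C=1.
Key eq: (k + 3)·f(k+1) = (k + 6)·f(k) + (1).
Bound: deg f ≤ 3.
A polynomial solution: f(k) = k*(k**2 + 12*k + 47)/180.
Get s_k = R·t_k = k*(-k**2 - 12*k - 47)/(60*(k + 3)*(k + 4)*(k + 5)) with R(k) = B(k−1)f(k)/C(k) = k*(k + 6)*(k**2 + 12*k + 47)/180.
Check: Δs_k = -3/(k**4 + 18*k**3 + 119*k**2 + 342*k + 360). ✓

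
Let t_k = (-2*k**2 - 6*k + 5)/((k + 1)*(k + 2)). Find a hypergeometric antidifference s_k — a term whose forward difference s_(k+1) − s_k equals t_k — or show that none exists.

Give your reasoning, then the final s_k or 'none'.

s_k = k*(7 - 2*k)/(k + 1)

r(k) = (k + 1)*(6*k + 2*(k + 1)**2 + 1)/((k + 3)*(2*k**2 + 6*k - 5)) after simplifying.
So A=k + 1 and B=k + 3, with C=k**2 + 3*k - 5/2.
Set up (k + 1)·f(k+1) − (k + 2)·f(k) − (k**2 + 3*k - 5/2) = 0.
d = 2 from the (1,1,2) case.
Coefficient equations give f(k) = k*(2*k - 7)/2.
So s_k = (B(k−1)f/C)·t_k = (k*(k + 2)*(2*k - 7)/(2*k**2 + 6*k - 5))·t_k = k*(7 - 2*k)/(k + 1).
Verify: (-2*k**2 - 6*k + 5)/(k**2 + 3*k + 2) matches t_k.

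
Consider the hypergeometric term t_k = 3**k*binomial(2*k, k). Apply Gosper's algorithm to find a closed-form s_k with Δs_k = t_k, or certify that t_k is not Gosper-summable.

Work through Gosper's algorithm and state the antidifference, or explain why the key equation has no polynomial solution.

t_(k+1)/t_k = 6*(2*k + 1)/(k + 1).
Normal form (A,B,C) = (12*k + 6, k + 1, 1).
f must satisfy (12*k + 6)·f(k+1) − (k)·f(k) = 1.
From deg A=1, deg B=1, deg C=0: d=-1.
d = -1 < 0 ⇒ no nonzero polynomial f; not summable.

none (Gosper's algorithm certifies no s_k)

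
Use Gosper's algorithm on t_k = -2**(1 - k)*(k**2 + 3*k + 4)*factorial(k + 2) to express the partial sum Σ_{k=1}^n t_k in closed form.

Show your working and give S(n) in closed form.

S(n) = 24 - 2*n*factorial(n + 3)/2**n - 4*factorial(n + 3)/2**n

Ratio r(k) = (k + 3)*(3*k + (k + 1)**2 + 7)/(2*(k**2 + 3*k + 4)).
Gosper form: A/B · C(k+1)/C(k) with A=k/2 + 3/2, B=1, C=k**2 + 3*k + 4.
f must satisfy (k/2 + 3/2)·f(k+1) − (1)·f(k) = k**2 + 3*k + 4.
deg f ≤ 1 (via 1,0,2).
Solving with deg f ≤ 1: f(k) = 2*(k + 1).
R(k) = B(k−1)·f(k)/C(k) = 2*(k + 1)/(k**2 + 3*k + 4); s_k = R·t_k = -2**(2 - k)*(k + 1)*factorial(k + 2).
s_(k+1) − s_k = -2**(1 - k)*(k**2 + 3*k + 4)*factorial(k + 2) = t_k.
s_(n+1) = -2**(1 - n)*(n + 2)*factorial(n + 3) and s_(1) = -24, so S(n) = 24 - 2*n*factorial(n + 3)/2**n - 4*factorial(n + 3)/2**n.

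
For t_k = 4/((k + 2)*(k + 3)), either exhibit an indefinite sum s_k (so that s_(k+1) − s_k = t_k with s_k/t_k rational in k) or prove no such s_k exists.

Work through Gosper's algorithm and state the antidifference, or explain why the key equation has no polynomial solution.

s_k = 2*k/(k + 2)

The ratio is (k + 2)/(k + 4).
A = k + 2, B = k + 4, C = 1.
Need (k + 2)·f(k+1) − (k + 3)·f(k) = 1.
From deg A=1, deg B=1, deg C=0: d=1.
Solving with deg f ≤ 1: f(k) = k/2.
Get s_k = R·t_k = 2*k/(k + 2) with R(k) = B(k−1)f(k)/C(k) = k*(k + 3)/2.
Check: Δs_k = 4/(k**2 + 5*k + 6). ✓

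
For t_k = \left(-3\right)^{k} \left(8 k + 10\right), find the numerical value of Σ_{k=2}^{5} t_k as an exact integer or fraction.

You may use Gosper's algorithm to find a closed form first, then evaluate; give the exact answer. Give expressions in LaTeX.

Σ = -9432

Compute t_(k+1)/t_k: get 3*(-4*k - 9)/(4*k + 5).
So A=-3 and B=1, with C=k + 5/4.
Set up (-3)·f(k+1) − (1)·f(k) − (k + 5/4) = 0.
From deg A=0, deg B=0, deg C=1: d=1.
Solving with deg f ≤ 1: f(k) = -(2*k + 1)/8.
Certificate R = B(k−1)f/C = -(2*k + 1)/(2*(4*k + 5)) gives s_k = (-3)**k*(-2*k - 1).
s_(k+1) − s_k = (-3)**k*(8*k + 10) = t_k.
Σ_(k=2)^(5) t_k = s_(6) − s_(2) = -9477 − (-45) = -9432.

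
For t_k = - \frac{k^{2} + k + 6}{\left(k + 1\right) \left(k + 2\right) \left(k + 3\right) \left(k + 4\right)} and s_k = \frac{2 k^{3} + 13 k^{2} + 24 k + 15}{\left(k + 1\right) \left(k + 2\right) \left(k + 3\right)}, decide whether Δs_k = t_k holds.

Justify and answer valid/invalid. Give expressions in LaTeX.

Valid — Δs_k = t_k.

s_(k+1) = (24*k + 2*(k + 1)**3 + 13*(k + 1)**2 + 39)/((k + 2)*(k + 3)*(k + 4))
s_(k+1) − s_k = (-k**2 - k - 6)/(k**4 + 10*k**3 + 35*k**2 + 50*k + 24)
(s_(k+1) − s_k) − t_k = 0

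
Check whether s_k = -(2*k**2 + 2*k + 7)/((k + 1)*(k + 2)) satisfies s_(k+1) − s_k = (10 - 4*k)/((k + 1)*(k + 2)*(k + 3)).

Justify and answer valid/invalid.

s_(k+1) = (-2*k - 2*(k + 1)**2 - 9)/((k + 2)*(k + 3))
s_(k+1) − s_k = 2*(5 - 2*k)/(k**3 + 6*k**2 + 11*k + 6)
(s_(k+1) − s_k) − t_k = 0

Valid — Δs_k = t_k.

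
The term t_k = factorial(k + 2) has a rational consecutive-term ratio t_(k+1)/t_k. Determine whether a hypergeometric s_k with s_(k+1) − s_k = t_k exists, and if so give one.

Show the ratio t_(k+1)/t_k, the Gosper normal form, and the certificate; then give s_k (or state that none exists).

Ratio r(k) = k + 3.
Gosper form: A/B · C(k+1)/C(k) with A=k + 3, B=1, C=1.
Need (k + 3)·f(k+1) − (1)·f(k) = 1.
Bound: deg f ≤ -1.
deg f ≤ -1 is impossible — no certificate.

none — t_k is not Gosper-summable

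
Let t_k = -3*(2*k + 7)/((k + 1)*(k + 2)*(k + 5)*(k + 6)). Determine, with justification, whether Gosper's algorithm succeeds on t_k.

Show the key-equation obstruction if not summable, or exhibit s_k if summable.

Yes. s_k = 3*k*(-k - 6)/(5*(k**2 + 6*k + 5)).

r(k) = (k + 1)*(k + 5)*(2*k + 9)/((k + 3)*(k + 7)*(2*k + 7)) after simplifying.
Gosper form: A/B · C(k+1)/C(k) with A=k + 1, B=k + 7, C=k**3 + 21*k**2/2 + 73*k/2 + 42.
f must satisfy (k + 1)·f(k+1) − (k + 6)·f(k) = k**3 + 21*k**2/2 + 73*k/2 + 42.
Degrees (1,1,3) ⇒ d ≤ 5.
Solving with deg f ≤ 5: f(k) = k*(k + 2)*(k + 3)*(k + 4)*(k + 6)/10.
R(k) = B(k−1)·f(k)/C(k) = k*(k + 2)*(k + 6)**2/(5*(2*k + 7)); s_k = R·t_k = 3*k*(-k - 6)/(5*(k**2 + 6*k + 5)).
Check: Δs_k = 3*(-2*k - 7)/(k**4 + 14*k**3 + 65*k**2 + 112*k + 60). ✓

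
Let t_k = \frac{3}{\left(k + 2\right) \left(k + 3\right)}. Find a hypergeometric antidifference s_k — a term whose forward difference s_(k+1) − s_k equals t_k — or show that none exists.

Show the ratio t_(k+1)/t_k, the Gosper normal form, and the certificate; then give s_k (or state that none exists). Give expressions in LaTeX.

s_k = \frac{3 k}{2 \left(k + 2\right)}

r(k) = (k + 2)/(k + 4) after simplifying.
Gosper form: A/B · C(k+1)/C(k) with A=k + 2, B=k + 4, C=1.
Solve (k + 2)·f(k+1) − (k + 3)·f(k) = 1.
d = 1 from the (1,1,0) case.
Coefficient equations give f(k) = k/2.
Certificate R = B(k−1)f/C = k*(k + 3)/2 gives s_k = 3*k/(2*(k + 2)).
Check: Δs_k = 3/(k**2 + 5*k + 6). ✓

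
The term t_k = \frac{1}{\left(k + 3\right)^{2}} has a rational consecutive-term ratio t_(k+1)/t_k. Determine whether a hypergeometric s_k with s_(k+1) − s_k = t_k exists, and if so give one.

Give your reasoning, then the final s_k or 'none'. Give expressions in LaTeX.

none — t_k is not Gosper-summable

Compute t_(k+1)/t_k: get (k + 3)**2/(k + 4)**2.
Normal form (A,B,C) = (k**2 + 6*k + 9, k**2 + 8*k + 16, 1).
Set up (k**2 + 6*k + 9)·f(k+1) − (k**2 + 6*k + 9)·f(k) − (1) = 0.
Degrees (2,2,0) ⇒ d ≤ 0.
Put f(k) = c0: A·f(k+1) − B(k−1)·f(k) − C = -1; need -1 = 0 — inconsistent ⇒ no f, not summable.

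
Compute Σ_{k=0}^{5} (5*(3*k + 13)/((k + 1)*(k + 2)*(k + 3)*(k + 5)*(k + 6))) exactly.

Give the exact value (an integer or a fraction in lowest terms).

Σ = 303/616

t_(k+1)/t_k = (k + 1)*(k + 5)*(3*k + 16)/((k + 4)*(k + 7)*(3*k + 13)).
So A=k + 1 and B=k + 7, with C=k**2 + 25*k/3 + 52/3.
Set up (k + 1)·f(k+1) − (k + 6)·f(k) − (k**2 + 25*k/3 + 52/3) = 0.
d = 5 from the (1,1,2) case.
Coefficient equations give f(k) = k*(k + 3)*(k + 4)*(k**2 + 8*k + 17)/30.
Certificate R = B(k−1)f/C = k*(k + 3)*(k + 6)*(k**2 + 8*k + 17)/(10*(3*k + 13)) gives s_k = k*(k**2 + 8*k + 17)/(2*(k**3 + 8*k**2 + 17*k + 10)).
Δs = 5*(3*k + 13)/(k**5 + 17*k**4 + 107*k**3 + 307*k**2 + 396*k + 180), as required.
Sum = s_(6) − s_(0); s_(6) = 303/616, s_(0) = 0 ⇒ 303/616.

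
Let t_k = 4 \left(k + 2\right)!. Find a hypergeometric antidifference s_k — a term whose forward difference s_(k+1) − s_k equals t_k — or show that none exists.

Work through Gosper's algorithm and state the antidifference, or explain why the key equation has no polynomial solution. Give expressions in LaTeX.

none (Gosper's algorithm certifies no s_k)

Compute t_(k+1)/t_k: get k + 3.
Factor: A=k + 3; B=1; C=1.
Set up (k + 3)·f(k+1) − (1)·f(k) − (1) = 0.
d = -1 from the (1,0,0) case.
Bound -1 < 0, so the key equation has no polynomial solution.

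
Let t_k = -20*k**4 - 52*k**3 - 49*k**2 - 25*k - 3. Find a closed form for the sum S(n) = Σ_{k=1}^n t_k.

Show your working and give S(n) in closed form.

Compute t_(k+1)/t_k: get (20*k**4 + 132*k**3 + 325*k**2 + 359*k + 149)/(20*k**4 + 52*k**3 + 49*k**2 + 25*k + 3).
Normal form (A,B,C) = (1, 1, k**4 + 13*k**3/5 + 49*k**2/20 + 5*k/4 + 3/20).
f must satisfy (1)·f(k+1) − (1)·f(k) = k**4 + 13*k**3/5 + 49*k**2/20 + 5*k/4 + 3/20.
d = 5 from the (0,0,4) case.
A polynomial solution: f(k) = k*(4*k**4 + 3*k**3 - 3*k**2 + k - 2)/20.
Get s_k = R·t_k = k*(-4*k**4 - 3*k**3 + 3*k**2 - k + 2) with R(k) = B(k−1)f(k)/C(k) = k*(4*k**4 + 3*k**3 - 3*k**2 + k - 2)/(20*k**4 + 52*k**3 + 49*k**2 + 25*k + 3).
Verify: -20*k**4 - 52*k**3 - 49*k**2 - 25*k - 3 matches t_k.
Σ_(k=1)^n t_k = s_(n+1) − s_(1) = (-4*n**5 - 23*n**4 - 49*n**3 - 50*n**2 - 23*n - 3) − (-3), i.e. n*(-4*n**4 - 23*n**3 - 49*n**2 - 50*n - 23).

S(n) = n*(-4*n**4 - 23*n**3 - 49*n**2 - 50*n - 23)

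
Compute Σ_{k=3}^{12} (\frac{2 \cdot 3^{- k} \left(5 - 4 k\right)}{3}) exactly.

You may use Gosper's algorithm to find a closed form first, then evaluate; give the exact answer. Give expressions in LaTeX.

Σ = -531392/1594323

t_(k+1)/t_k = (4*k - 1)/(3*(4*k - 5)).
Gosper form: A/B · C(k+1)/C(k) with A=1/3, B=1, C=k - 5/4.
f must satisfy (1/3)·f(k+1) − (1)·f(k) = k - 5/4.
Bound: deg f ≤ 1.
Coefficient equations give f(k) = -3*(4*k - 3)/8.
Get s_k = R·t_k = (4*k - 3)/3**k with R(k) = B(k−1)f(k)/C(k) = -3*(4*k - 3)/(2*(4*k - 5)).
Check: Δs_k = 2*(5 - 4*k)/(3*3**k). ✓
Telescoping: Σ = s_(13) − s_(3) = 49/1594323 − (1/3) = -531392/1594323.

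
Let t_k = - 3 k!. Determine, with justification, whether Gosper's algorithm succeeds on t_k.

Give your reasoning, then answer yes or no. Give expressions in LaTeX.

No; the degree bound rules out any f.

Step 1: r(k) = k + 1.
Normal form (A,B,C) = (k + 1, 1, 1).
Key eq: (k + 1)·f(k+1) = (1)·f(k) + (1).
Degrees (1,0,0) ⇒ d ≤ -1.
deg f ≤ -1 is impossible — no certificate.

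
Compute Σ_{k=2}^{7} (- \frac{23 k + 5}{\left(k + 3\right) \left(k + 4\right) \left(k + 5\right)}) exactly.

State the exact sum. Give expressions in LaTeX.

Σ = -721/660

Step 1: r(k) = (k + 3)*(23*k + 28)/((k + 6)*(23*k + 5)).
So A=k + 3 and B=k + 6, with C=k + 5/23.
f must satisfy (k + 3)·f(k+1) − (k + 5)·f(k) = k + 5/23.
Degrees (1,1,1) ⇒ d ≤ 2.
A polynomial solution: f(k) = k*(37*k - 17)/276.
R(k) = B(k−1)·f(k)/C(k) = k*(k + 5)*(37*k - 17)/(12*(23*k + 5)); s_k = R·t_k = k*(17 - 37*k)/(12*(k + 3)*(k + 4)).
Check: Δs_k = (-23*k - 5)/(k**3 + 12*k**2 + 47*k + 60). ✓
Σ_(k=2)^(7) t_k = s_(8) − s_(2) = -31/22 − (-19/60) = -721/660.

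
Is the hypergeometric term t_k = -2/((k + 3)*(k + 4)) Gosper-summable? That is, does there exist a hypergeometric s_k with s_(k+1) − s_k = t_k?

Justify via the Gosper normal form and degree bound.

Yes. s_k = -2*k/(3*k + 9).

Compute t_(k+1)/t_k: get (k + 3)/(k + 5).
So A=k + 3 and B=k + 5, with C=1.
Solve (k + 3)·f(k+1) − (k + 4)·f(k) = 1.
Bound: deg f ≤ 1.
Coefficient equations give f(k) = k/3.
Certificate R = B(k−1)f/C = k*(k + 4)/3 gives s_k = -2*k/(3*k + 9).
Check: Δs_k = -2/(k**2 + 7*k + 12). ✓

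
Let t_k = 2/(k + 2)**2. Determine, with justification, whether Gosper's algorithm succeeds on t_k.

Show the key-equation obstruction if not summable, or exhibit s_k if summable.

No — key equation has no polynomial f.

The ratio is (k + 2)**2/(k + 3)**2.
Factor: A=k**2 + 4*k + 4; B=k**2 + 6*k + 9; C=1.
Solve (k**2 + 4*k + 4)·f(k+1) − (k**2 + 4*k + 4)·f(k) = 1.
Bound: deg f ≤ 0.
Put f(k) = c0: A·f(k+1) − B(k−1)·f(k) − C = -1; need -1 = 0 — inconsistent ⇒ no f, not summable.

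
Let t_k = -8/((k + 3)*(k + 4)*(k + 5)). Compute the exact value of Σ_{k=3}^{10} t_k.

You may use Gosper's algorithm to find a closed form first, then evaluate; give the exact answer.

The ratio is (k + 3)/(k + 6).
So A=k + 3 and B=k + 6, with C=1.
Solve (k + 3)·f(k+1) − (k + 5)·f(k) = 1.
From deg A=1, deg B=1, deg C=0: d=2.
Solving with deg f ≤ 2: f(k) = k*(k + 7)/24.
Certificate R = B(k−1)f/C = k*(k + 5)*(k + 7)/24 gives s_k = k*(-k - 7)/(3*(k + 3)*(k + 4)).
Verify: -8/(k**3 + 12*k**2 + 47*k + 60) matches t_k.
Sum = s_(11) − s_(3); s_(11) = -11/35, s_(3) = -5/21 ⇒ -8/105.

Σ = -8/105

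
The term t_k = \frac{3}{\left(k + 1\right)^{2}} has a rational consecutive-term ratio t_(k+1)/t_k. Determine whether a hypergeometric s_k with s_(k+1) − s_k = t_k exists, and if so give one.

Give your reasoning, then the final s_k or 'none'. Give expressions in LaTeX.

Compute t_(k+1)/t_k: get (k + 1)**2/(k + 2)**2.
Take A(k)=k**2 + 2*k + 1, B(k)=k**2 + 4*k + 4, C(k)=1.
f must satisfy (k**2 + 2*k + 1)·f(k+1) − (k**2 + 2*k + 1)·f(k) = 1.
Bound: deg f ≤ 0.
Generic f = c0 gives residual -1; -1 = 0 cannot hold, so t_k is not Gosper-summable.

no hypergeometric antidifference exists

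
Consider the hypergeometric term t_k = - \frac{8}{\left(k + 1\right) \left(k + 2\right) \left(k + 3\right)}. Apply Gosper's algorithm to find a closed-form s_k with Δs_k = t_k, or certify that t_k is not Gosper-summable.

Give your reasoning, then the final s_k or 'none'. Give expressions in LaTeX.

Compute t_(k+1)/t_k: get (k + 1)/(k + 4).
Gosper form: A/B · C(k+1)/C(k) with A=k + 1, B=k + 4, C=1.
Need (k + 1)·f(k+1) − (k + 3)·f(k) = 1.
From deg A=1, deg B=1, deg C=0: d=2.
Solving with deg f ≤ 2: f(k) = k*(k + 3)/4.
Certificate R = B(k−1)f/C = k*(k + 3)**2/4 gives s_k = 2*k*(-k - 3)/((k + 1)*(k + 2)).
Check: Δs_k = -8/(k**3 + 6*k**2 + 11*k + 6). ✓

s_k = \frac{2 k \left(- k - 3\right)}{\left(k + 1\right) \left(k + 2\right)}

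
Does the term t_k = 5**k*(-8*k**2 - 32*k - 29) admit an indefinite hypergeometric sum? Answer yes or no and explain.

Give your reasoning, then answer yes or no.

Yes. s_k = 5**k*(-2*k**2 - 3*k - 1).

t_(k+1)/t_k = 5*(8*k**2 + 48*k + 69)/(8*k**2 + 32*k + 29).
Factor: A=5; B=1; C=k**2 + 4*k + 29/8.
Set up (5)·f(k+1) − (1)·f(k) − (k**2 + 4*k + 29/8) = 0.
deg f ≤ 2 (via 0,0,2).
A polynomial solution: f(k) = (k + 1)*(2*k + 1)/8.
R(k) = B(k−1)·f(k)/C(k) = (k + 1)*(2*k + 1)/(8*k**2 + 32*k + 29); s_k = R·t_k = 5**k*(-2*k**2 - 3*k - 1).
Verify: 5**k*(-8*k**2 - 32*k - 29) matches t_k.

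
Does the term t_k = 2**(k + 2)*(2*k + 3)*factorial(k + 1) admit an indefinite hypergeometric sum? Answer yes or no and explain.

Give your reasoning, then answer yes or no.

Yes. s_k = 2**(k + 2)*factorial(k + 1).

t_(k+1)/t_k = 2*(k + 2)*(2*k + 5)/(2*k + 3).
Gosper form: A/B · C(k+1)/C(k) with A=2*k + 4, B=1, C=k + 3/2.
Need (2*k + 4)·f(k+1) − (1)·f(k) = k + 3/2.
Bound: deg f ≤ 0.
Solving with deg f ≤ 0: f(k) = 1/2.
R(k) = B(k−1)·f(k)/C(k) = 1/(2*k + 3); s_k = R·t_k = 2**(k + 2)*factorial(k + 1).
Verify: 2**(k + 2)*(2*k + 3)*factorial(k + 1) matches t_k.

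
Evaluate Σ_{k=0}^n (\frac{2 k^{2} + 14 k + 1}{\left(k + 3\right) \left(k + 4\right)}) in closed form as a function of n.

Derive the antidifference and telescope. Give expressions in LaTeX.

S(n) = \frac{6 n^{2} + 7 n + 1}{3 \left(n + 4\right)}

Compute t_(k+1)/t_k: get (k + 3)*(14*k + 2*(k + 1)**2 + 15)/((k + 5)*(2*k**2 + 14*k + 1)).
Take A(k)=k + 3, B(k)=k + 5, C(k)=k**2 + 7*k + 1/2.
Set up (k + 3)·f(k+1) − (k + 4)·f(k) − (k**2 + 7*k + 1/2) = 0.
From deg A=1, deg B=1, deg C=2: d=2.
Coefficient equations give f(k) = k*(6*k - 5)/6.
Get s_k = R·t_k = k*(6*k - 5)/(3*(k + 3)) with R(k) = B(k−1)f(k)/C(k) = k*(k + 4)*(6*k - 5)/(3*(2*k**2 + 14*k + 1)).
Verify: (2*k**2 + 14*k + 1)/(k**2 + 7*k + 12) matches t_k.
s_(n+1) = (6*n**2 + 7*n + 1)/(3*(n + 4)) and s_(0) = 0, so S(n) = (6*n**2 + 7*n + 1)/(3*(n + 4)).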